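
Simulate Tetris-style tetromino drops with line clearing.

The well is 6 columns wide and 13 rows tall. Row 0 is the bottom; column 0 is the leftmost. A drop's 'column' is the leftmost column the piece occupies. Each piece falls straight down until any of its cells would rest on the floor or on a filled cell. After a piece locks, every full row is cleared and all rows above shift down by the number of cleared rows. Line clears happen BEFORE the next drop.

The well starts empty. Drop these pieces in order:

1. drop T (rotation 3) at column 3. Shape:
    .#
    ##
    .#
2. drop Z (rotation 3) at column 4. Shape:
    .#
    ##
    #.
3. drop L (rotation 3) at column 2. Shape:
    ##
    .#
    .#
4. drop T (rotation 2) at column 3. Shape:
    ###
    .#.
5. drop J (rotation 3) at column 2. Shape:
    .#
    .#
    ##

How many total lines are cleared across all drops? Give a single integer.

Answer: 0

Derivation:
Drop 1: T rot3 at col 3 lands with bottom-row=0; cleared 0 line(s) (total 0); column heights now [0 0 0 2 3 0], max=3
Drop 2: Z rot3 at col 4 lands with bottom-row=3; cleared 0 line(s) (total 0); column heights now [0 0 0 2 5 6], max=6
Drop 3: L rot3 at col 2 lands with bottom-row=2; cleared 0 line(s) (total 0); column heights now [0 0 5 5 5 6], max=6
Drop 4: T rot2 at col 3 lands with bottom-row=5; cleared 0 line(s) (total 0); column heights now [0 0 5 7 7 7], max=7
Drop 5: J rot3 at col 2 lands with bottom-row=7; cleared 0 line(s) (total 0); column heights now [0 0 8 10 7 7], max=10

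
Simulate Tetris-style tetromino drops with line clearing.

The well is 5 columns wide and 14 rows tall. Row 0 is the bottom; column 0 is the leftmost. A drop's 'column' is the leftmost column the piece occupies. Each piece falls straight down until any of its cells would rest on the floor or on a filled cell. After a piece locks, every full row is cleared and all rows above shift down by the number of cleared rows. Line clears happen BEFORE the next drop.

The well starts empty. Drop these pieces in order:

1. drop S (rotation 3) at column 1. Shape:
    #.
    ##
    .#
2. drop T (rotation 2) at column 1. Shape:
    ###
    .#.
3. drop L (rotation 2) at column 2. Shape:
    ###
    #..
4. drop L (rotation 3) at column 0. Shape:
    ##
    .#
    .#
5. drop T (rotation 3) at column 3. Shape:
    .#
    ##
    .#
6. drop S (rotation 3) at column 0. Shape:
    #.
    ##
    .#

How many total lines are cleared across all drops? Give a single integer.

Answer: 0

Derivation:
Drop 1: S rot3 at col 1 lands with bottom-row=0; cleared 0 line(s) (total 0); column heights now [0 3 2 0 0], max=3
Drop 2: T rot2 at col 1 lands with bottom-row=2; cleared 0 line(s) (total 0); column heights now [0 4 4 4 0], max=4
Drop 3: L rot2 at col 2 lands with bottom-row=4; cleared 0 line(s) (total 0); column heights now [0 4 6 6 6], max=6
Drop 4: L rot3 at col 0 lands with bottom-row=4; cleared 0 line(s) (total 0); column heights now [7 7 6 6 6], max=7
Drop 5: T rot3 at col 3 lands with bottom-row=6; cleared 0 line(s) (total 0); column heights now [7 7 6 8 9], max=9
Drop 6: S rot3 at col 0 lands with bottom-row=7; cleared 0 line(s) (total 0); column heights now [10 9 6 8 9], max=10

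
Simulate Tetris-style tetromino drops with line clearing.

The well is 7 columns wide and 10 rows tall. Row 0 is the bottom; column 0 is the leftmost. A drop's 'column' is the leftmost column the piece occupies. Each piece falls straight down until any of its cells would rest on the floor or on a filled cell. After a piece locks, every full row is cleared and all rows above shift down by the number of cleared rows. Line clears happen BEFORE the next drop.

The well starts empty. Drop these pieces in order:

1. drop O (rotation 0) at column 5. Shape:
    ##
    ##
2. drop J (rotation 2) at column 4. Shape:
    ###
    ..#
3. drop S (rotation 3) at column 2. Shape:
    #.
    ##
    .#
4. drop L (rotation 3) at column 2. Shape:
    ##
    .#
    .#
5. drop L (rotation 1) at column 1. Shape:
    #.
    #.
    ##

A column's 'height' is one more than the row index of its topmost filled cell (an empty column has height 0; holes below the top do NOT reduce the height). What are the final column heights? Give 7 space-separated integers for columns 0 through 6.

Answer: 0 8 6 5 4 4 4

Derivation:
Drop 1: O rot0 at col 5 lands with bottom-row=0; cleared 0 line(s) (total 0); column heights now [0 0 0 0 0 2 2], max=2
Drop 2: J rot2 at col 4 lands with bottom-row=2; cleared 0 line(s) (total 0); column heights now [0 0 0 0 4 4 4], max=4
Drop 3: S rot3 at col 2 lands with bottom-row=0; cleared 0 line(s) (total 0); column heights now [0 0 3 2 4 4 4], max=4
Drop 4: L rot3 at col 2 lands with bottom-row=2; cleared 0 line(s) (total 0); column heights now [0 0 5 5 4 4 4], max=5
Drop 5: L rot1 at col 1 lands with bottom-row=5; cleared 0 line(s) (total 0); column heights now [0 8 6 5 4 4 4], max=8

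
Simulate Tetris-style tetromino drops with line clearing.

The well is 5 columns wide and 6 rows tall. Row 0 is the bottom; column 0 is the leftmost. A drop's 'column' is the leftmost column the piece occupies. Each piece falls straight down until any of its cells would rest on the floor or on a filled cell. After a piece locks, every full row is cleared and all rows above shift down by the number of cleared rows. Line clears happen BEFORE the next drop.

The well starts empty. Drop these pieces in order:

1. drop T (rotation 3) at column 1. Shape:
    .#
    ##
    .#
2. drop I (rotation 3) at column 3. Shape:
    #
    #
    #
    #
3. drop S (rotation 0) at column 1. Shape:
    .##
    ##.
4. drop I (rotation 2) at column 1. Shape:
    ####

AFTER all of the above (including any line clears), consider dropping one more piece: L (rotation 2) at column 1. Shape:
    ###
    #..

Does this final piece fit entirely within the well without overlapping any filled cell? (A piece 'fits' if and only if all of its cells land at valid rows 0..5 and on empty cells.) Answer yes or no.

Answer: no

Derivation:
Drop 1: T rot3 at col 1 lands with bottom-row=0; cleared 0 line(s) (total 0); column heights now [0 2 3 0 0], max=3
Drop 2: I rot3 at col 3 lands with bottom-row=0; cleared 0 line(s) (total 0); column heights now [0 2 3 4 0], max=4
Drop 3: S rot0 at col 1 lands with bottom-row=3; cleared 0 line(s) (total 0); column heights now [0 4 5 5 0], max=5
Drop 4: I rot2 at col 1 lands with bottom-row=5; cleared 0 line(s) (total 0); column heights now [0 6 6 6 6], max=6
Test piece L rot2 at col 1 (width 3): heights before test = [0 6 6 6 6]; fits = False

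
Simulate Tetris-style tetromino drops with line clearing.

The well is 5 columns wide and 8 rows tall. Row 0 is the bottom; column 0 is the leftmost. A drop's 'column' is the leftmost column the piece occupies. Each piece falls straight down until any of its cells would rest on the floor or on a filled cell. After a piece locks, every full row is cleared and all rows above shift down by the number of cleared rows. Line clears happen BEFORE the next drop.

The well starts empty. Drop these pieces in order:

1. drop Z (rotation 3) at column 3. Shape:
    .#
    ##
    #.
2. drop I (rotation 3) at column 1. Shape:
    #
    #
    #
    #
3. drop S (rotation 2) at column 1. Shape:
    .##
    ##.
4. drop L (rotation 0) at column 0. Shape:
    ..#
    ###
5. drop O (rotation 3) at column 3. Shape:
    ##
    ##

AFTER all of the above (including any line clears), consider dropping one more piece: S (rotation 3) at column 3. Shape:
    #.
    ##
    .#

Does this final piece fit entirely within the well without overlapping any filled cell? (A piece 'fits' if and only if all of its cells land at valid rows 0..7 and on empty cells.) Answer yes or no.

Answer: no

Derivation:
Drop 1: Z rot3 at col 3 lands with bottom-row=0; cleared 0 line(s) (total 0); column heights now [0 0 0 2 3], max=3
Drop 2: I rot3 at col 1 lands with bottom-row=0; cleared 0 line(s) (total 0); column heights now [0 4 0 2 3], max=4
Drop 3: S rot2 at col 1 lands with bottom-row=4; cleared 0 line(s) (total 0); column heights now [0 5 6 6 3], max=6
Drop 4: L rot0 at col 0 lands with bottom-row=6; cleared 0 line(s) (total 0); column heights now [7 7 8 6 3], max=8
Drop 5: O rot3 at col 3 lands with bottom-row=6; cleared 1 line(s) (total 1); column heights now [0 5 7 7 7], max=7
Test piece S rot3 at col 3 (width 2): heights before test = [0 5 7 7 7]; fits = False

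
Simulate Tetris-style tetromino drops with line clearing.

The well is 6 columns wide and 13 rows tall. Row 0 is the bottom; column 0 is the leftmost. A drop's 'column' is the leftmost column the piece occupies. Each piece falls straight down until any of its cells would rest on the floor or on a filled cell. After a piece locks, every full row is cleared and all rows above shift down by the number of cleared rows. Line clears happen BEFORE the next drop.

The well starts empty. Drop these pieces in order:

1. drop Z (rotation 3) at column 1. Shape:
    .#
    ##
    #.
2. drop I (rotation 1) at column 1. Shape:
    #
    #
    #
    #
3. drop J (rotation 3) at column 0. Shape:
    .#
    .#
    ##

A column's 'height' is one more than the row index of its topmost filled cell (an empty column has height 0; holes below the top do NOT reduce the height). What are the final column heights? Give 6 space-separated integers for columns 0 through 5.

Drop 1: Z rot3 at col 1 lands with bottom-row=0; cleared 0 line(s) (total 0); column heights now [0 2 3 0 0 0], max=3
Drop 2: I rot1 at col 1 lands with bottom-row=2; cleared 0 line(s) (total 0); column heights now [0 6 3 0 0 0], max=6
Drop 3: J rot3 at col 0 lands with bottom-row=6; cleared 0 line(s) (total 0); column heights now [7 9 3 0 0 0], max=9

Answer: 7 9 3 0 0 0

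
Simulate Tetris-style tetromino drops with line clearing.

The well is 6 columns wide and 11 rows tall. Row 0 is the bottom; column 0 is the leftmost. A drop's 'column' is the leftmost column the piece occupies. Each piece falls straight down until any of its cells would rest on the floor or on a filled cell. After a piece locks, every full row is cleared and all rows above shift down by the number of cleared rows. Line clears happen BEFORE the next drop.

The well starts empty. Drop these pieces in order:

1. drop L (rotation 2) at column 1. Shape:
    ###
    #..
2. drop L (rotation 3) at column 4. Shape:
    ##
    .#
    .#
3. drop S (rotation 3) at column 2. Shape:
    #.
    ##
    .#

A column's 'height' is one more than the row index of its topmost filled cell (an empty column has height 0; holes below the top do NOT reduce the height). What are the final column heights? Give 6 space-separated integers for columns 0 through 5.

Drop 1: L rot2 at col 1 lands with bottom-row=0; cleared 0 line(s) (total 0); column heights now [0 2 2 2 0 0], max=2
Drop 2: L rot3 at col 4 lands with bottom-row=0; cleared 0 line(s) (total 0); column heights now [0 2 2 2 3 3], max=3
Drop 3: S rot3 at col 2 lands with bottom-row=2; cleared 0 line(s) (total 0); column heights now [0 2 5 4 3 3], max=5

Answer: 0 2 5 4 3 3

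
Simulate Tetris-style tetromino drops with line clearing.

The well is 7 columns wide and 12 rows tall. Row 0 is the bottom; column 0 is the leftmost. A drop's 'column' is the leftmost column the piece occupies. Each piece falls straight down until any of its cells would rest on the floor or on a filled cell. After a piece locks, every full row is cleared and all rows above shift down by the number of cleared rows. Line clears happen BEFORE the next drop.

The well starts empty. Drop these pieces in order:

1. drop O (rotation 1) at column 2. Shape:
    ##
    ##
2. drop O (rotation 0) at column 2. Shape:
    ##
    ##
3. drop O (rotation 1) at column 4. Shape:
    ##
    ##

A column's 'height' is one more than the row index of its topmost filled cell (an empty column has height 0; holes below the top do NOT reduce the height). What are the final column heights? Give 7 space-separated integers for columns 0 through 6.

Drop 1: O rot1 at col 2 lands with bottom-row=0; cleared 0 line(s) (total 0); column heights now [0 0 2 2 0 0 0], max=2
Drop 2: O rot0 at col 2 lands with bottom-row=2; cleared 0 line(s) (total 0); column heights now [0 0 4 4 0 0 0], max=4
Drop 3: O rot1 at col 4 lands with bottom-row=0; cleared 0 line(s) (total 0); column heights now [0 0 4 4 2 2 0], max=4

Answer: 0 0 4 4 2 2 0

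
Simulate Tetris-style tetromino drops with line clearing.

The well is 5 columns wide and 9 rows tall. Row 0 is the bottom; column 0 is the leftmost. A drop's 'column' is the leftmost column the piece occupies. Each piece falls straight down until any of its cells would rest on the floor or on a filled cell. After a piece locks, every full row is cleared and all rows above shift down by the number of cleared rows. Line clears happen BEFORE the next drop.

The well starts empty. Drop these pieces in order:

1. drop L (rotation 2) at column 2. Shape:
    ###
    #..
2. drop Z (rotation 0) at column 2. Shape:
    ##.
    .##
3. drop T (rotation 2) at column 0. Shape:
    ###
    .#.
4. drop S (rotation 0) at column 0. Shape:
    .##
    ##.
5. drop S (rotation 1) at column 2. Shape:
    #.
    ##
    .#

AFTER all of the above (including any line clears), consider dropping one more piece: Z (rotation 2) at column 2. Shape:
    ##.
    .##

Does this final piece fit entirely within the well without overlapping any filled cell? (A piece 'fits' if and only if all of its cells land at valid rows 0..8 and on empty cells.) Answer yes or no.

Answer: no

Derivation:
Drop 1: L rot2 at col 2 lands with bottom-row=0; cleared 0 line(s) (total 0); column heights now [0 0 2 2 2], max=2
Drop 2: Z rot0 at col 2 lands with bottom-row=2; cleared 0 line(s) (total 0); column heights now [0 0 4 4 3], max=4
Drop 3: T rot2 at col 0 lands with bottom-row=3; cleared 0 line(s) (total 0); column heights now [5 5 5 4 3], max=5
Drop 4: S rot0 at col 0 lands with bottom-row=5; cleared 0 line(s) (total 0); column heights now [6 7 7 4 3], max=7
Drop 5: S rot1 at col 2 lands with bottom-row=6; cleared 0 line(s) (total 0); column heights now [6 7 9 8 3], max=9
Test piece Z rot2 at col 2 (width 3): heights before test = [6 7 9 8 3]; fits = False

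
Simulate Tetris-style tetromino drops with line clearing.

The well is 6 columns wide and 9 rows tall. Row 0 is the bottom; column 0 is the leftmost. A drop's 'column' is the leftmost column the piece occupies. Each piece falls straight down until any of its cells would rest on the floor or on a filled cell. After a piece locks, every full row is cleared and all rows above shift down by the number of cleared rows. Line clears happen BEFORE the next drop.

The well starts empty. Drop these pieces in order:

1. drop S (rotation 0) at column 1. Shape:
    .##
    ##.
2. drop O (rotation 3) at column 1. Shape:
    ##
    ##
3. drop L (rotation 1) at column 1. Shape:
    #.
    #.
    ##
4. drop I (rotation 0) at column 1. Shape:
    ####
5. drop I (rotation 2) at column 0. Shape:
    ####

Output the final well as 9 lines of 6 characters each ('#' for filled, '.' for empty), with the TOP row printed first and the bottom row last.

Answer: ####..
.####.
.#....
.#....
.##...
.##...
.##...
..##..
.##...

Derivation:
Drop 1: S rot0 at col 1 lands with bottom-row=0; cleared 0 line(s) (total 0); column heights now [0 1 2 2 0 0], max=2
Drop 2: O rot3 at col 1 lands with bottom-row=2; cleared 0 line(s) (total 0); column heights now [0 4 4 2 0 0], max=4
Drop 3: L rot1 at col 1 lands with bottom-row=4; cleared 0 line(s) (total 0); column heights now [0 7 5 2 0 0], max=7
Drop 4: I rot0 at col 1 lands with bottom-row=7; cleared 0 line(s) (total 0); column heights now [0 8 8 8 8 0], max=8
Drop 5: I rot2 at col 0 lands with bottom-row=8; cleared 0 line(s) (total 0); column heights now [9 9 9 9 8 0], max=9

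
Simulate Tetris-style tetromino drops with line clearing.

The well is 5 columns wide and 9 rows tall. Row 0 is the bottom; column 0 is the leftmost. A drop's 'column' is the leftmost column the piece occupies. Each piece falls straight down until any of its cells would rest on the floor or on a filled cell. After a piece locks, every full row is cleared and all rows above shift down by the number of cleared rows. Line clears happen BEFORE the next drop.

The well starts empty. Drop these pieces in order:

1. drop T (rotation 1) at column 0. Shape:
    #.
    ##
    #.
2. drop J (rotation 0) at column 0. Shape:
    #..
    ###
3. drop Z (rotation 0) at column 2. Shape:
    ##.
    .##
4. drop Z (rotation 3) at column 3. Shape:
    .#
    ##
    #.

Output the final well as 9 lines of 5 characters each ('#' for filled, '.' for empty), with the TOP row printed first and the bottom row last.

Drop 1: T rot1 at col 0 lands with bottom-row=0; cleared 0 line(s) (total 0); column heights now [3 2 0 0 0], max=3
Drop 2: J rot0 at col 0 lands with bottom-row=3; cleared 0 line(s) (total 0); column heights now [5 4 4 0 0], max=5
Drop 3: Z rot0 at col 2 lands with bottom-row=3; cleared 1 line(s) (total 1); column heights now [4 2 4 4 0], max=4
Drop 4: Z rot3 at col 3 lands with bottom-row=4; cleared 0 line(s) (total 1); column heights now [4 2 4 6 7], max=7

Answer: .....
.....
....#
...##
...#.
#.##.
#....
##...
#....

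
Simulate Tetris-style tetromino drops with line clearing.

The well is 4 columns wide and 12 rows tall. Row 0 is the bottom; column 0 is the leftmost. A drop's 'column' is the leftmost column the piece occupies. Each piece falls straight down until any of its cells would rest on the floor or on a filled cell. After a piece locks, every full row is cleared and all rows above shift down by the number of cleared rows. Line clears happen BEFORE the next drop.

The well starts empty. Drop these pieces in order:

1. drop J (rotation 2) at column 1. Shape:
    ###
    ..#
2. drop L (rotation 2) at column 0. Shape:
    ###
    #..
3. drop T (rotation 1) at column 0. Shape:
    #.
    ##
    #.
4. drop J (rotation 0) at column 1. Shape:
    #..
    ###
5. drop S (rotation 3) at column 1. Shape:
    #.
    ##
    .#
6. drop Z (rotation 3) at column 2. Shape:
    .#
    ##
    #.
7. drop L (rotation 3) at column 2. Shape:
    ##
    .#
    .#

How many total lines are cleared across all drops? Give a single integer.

Drop 1: J rot2 at col 1 lands with bottom-row=0; cleared 0 line(s) (total 0); column heights now [0 2 2 2], max=2
Drop 2: L rot2 at col 0 lands with bottom-row=1; cleared 1 line(s) (total 1); column heights now [2 2 2 1], max=2
Drop 3: T rot1 at col 0 lands with bottom-row=2; cleared 0 line(s) (total 1); column heights now [5 4 2 1], max=5
Drop 4: J rot0 at col 1 lands with bottom-row=4; cleared 1 line(s) (total 2); column heights now [4 5 2 1], max=5
Drop 5: S rot3 at col 1 lands with bottom-row=4; cleared 0 line(s) (total 2); column heights now [4 7 6 1], max=7
Drop 6: Z rot3 at col 2 lands with bottom-row=6; cleared 0 line(s) (total 2); column heights now [4 7 8 9], max=9
Drop 7: L rot3 at col 2 lands with bottom-row=9; cleared 0 line(s) (total 2); column heights now [4 7 12 12], max=12

Answer: 2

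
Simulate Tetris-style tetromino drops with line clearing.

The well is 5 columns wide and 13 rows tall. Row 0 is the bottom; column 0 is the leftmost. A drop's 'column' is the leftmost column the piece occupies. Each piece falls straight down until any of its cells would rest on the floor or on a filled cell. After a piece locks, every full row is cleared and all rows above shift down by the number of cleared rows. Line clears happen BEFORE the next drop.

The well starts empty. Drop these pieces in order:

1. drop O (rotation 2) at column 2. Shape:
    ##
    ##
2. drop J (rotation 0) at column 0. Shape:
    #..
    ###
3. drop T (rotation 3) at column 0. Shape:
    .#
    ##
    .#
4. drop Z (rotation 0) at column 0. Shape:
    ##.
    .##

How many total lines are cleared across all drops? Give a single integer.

Answer: 0

Derivation:
Drop 1: O rot2 at col 2 lands with bottom-row=0; cleared 0 line(s) (total 0); column heights now [0 0 2 2 0], max=2
Drop 2: J rot0 at col 0 lands with bottom-row=2; cleared 0 line(s) (total 0); column heights now [4 3 3 2 0], max=4
Drop 3: T rot3 at col 0 lands with bottom-row=3; cleared 0 line(s) (total 0); column heights now [5 6 3 2 0], max=6
Drop 4: Z rot0 at col 0 lands with bottom-row=6; cleared 0 line(s) (total 0); column heights now [8 8 7 2 0], max=8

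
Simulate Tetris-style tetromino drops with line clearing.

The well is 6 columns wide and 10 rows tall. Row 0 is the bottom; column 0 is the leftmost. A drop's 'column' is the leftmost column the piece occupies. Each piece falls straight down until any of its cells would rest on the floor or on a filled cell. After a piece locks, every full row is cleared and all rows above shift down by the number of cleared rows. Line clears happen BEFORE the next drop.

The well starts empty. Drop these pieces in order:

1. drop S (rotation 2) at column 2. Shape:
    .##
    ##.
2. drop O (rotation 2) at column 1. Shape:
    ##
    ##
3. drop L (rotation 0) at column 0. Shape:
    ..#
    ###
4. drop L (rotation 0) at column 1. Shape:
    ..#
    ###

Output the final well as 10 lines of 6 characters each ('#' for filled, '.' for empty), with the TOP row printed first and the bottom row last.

Answer: ......
......
......
...#..
.###..
..#...
###...
.##...
.####.
..##..

Derivation:
Drop 1: S rot2 at col 2 lands with bottom-row=0; cleared 0 line(s) (total 0); column heights now [0 0 1 2 2 0], max=2
Drop 2: O rot2 at col 1 lands with bottom-row=1; cleared 0 line(s) (total 0); column heights now [0 3 3 2 2 0], max=3
Drop 3: L rot0 at col 0 lands with bottom-row=3; cleared 0 line(s) (total 0); column heights now [4 4 5 2 2 0], max=5
Drop 4: L rot0 at col 1 lands with bottom-row=5; cleared 0 line(s) (total 0); column heights now [4 6 6 7 2 0], max=7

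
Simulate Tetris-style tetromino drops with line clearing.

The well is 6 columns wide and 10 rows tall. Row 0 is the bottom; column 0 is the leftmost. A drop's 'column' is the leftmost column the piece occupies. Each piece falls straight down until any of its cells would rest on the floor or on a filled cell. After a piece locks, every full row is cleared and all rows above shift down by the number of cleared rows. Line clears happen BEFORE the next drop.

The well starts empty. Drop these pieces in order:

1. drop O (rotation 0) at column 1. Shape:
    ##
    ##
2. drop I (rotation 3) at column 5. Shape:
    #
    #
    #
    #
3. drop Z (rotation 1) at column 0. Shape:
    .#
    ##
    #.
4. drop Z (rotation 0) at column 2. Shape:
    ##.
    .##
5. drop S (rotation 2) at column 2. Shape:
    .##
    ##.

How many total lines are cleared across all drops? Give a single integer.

Drop 1: O rot0 at col 1 lands with bottom-row=0; cleared 0 line(s) (total 0); column heights now [0 2 2 0 0 0], max=2
Drop 2: I rot3 at col 5 lands with bottom-row=0; cleared 0 line(s) (total 0); column heights now [0 2 2 0 0 4], max=4
Drop 3: Z rot1 at col 0 lands with bottom-row=1; cleared 0 line(s) (total 0); column heights now [3 4 2 0 0 4], max=4
Drop 4: Z rot0 at col 2 lands with bottom-row=1; cleared 1 line(s) (total 1); column heights now [2 3 2 2 0 3], max=3
Drop 5: S rot2 at col 2 lands with bottom-row=2; cleared 0 line(s) (total 1); column heights now [2 3 3 4 4 3], max=4

Answer: 1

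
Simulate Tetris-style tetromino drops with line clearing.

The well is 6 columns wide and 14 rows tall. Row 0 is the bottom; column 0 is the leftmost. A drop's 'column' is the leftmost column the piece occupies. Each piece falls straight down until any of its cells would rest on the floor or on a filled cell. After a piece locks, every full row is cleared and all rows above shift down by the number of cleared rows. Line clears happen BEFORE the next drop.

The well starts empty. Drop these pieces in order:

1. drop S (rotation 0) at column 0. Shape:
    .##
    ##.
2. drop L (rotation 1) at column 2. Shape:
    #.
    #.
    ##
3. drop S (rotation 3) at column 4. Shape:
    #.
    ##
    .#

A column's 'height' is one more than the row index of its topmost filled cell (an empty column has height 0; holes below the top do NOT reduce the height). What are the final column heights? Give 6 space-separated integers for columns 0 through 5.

Answer: 1 2 5 3 3 2

Derivation:
Drop 1: S rot0 at col 0 lands with bottom-row=0; cleared 0 line(s) (total 0); column heights now [1 2 2 0 0 0], max=2
Drop 2: L rot1 at col 2 lands with bottom-row=2; cleared 0 line(s) (total 0); column heights now [1 2 5 3 0 0], max=5
Drop 3: S rot3 at col 4 lands with bottom-row=0; cleared 0 line(s) (total 0); column heights now [1 2 5 3 3 2], max=5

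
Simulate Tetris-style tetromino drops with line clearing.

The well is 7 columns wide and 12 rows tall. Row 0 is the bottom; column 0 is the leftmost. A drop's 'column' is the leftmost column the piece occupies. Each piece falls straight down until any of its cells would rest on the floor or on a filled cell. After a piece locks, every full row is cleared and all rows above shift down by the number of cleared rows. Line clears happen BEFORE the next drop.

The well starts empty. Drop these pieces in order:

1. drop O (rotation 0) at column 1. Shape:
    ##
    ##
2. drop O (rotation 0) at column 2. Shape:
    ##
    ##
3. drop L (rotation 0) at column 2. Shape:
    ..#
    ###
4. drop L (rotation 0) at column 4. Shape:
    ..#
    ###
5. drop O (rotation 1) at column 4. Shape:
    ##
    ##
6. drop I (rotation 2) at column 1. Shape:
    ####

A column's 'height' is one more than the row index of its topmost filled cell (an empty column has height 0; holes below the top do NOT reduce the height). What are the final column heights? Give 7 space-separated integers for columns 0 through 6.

Drop 1: O rot0 at col 1 lands with bottom-row=0; cleared 0 line(s) (total 0); column heights now [0 2 2 0 0 0 0], max=2
Drop 2: O rot0 at col 2 lands with bottom-row=2; cleared 0 line(s) (total 0); column heights now [0 2 4 4 0 0 0], max=4
Drop 3: L rot0 at col 2 lands with bottom-row=4; cleared 0 line(s) (total 0); column heights now [0 2 5 5 6 0 0], max=6
Drop 4: L rot0 at col 4 lands with bottom-row=6; cleared 0 line(s) (total 0); column heights now [0 2 5 5 7 7 8], max=8
Drop 5: O rot1 at col 4 lands with bottom-row=7; cleared 0 line(s) (total 0); column heights now [0 2 5 5 9 9 8], max=9
Drop 6: I rot2 at col 1 lands with bottom-row=9; cleared 0 line(s) (total 0); column heights now [0 10 10 10 10 9 8], max=10

Answer: 0 10 10 10 10 9 8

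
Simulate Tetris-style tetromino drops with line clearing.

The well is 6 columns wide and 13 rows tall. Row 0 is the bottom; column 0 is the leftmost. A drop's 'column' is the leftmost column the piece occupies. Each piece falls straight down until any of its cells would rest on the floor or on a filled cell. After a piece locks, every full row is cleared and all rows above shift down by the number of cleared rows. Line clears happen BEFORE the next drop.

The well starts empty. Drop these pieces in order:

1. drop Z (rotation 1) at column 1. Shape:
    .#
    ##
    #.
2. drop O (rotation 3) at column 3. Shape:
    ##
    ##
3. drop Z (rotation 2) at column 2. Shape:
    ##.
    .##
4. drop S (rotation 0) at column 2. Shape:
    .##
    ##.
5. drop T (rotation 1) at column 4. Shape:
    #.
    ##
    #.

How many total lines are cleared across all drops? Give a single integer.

Answer: 0

Derivation:
Drop 1: Z rot1 at col 1 lands with bottom-row=0; cleared 0 line(s) (total 0); column heights now [0 2 3 0 0 0], max=3
Drop 2: O rot3 at col 3 lands with bottom-row=0; cleared 0 line(s) (total 0); column heights now [0 2 3 2 2 0], max=3
Drop 3: Z rot2 at col 2 lands with bottom-row=2; cleared 0 line(s) (total 0); column heights now [0 2 4 4 3 0], max=4
Drop 4: S rot0 at col 2 lands with bottom-row=4; cleared 0 line(s) (total 0); column heights now [0 2 5 6 6 0], max=6
Drop 5: T rot1 at col 4 lands with bottom-row=6; cleared 0 line(s) (total 0); column heights now [0 2 5 6 9 8], max=9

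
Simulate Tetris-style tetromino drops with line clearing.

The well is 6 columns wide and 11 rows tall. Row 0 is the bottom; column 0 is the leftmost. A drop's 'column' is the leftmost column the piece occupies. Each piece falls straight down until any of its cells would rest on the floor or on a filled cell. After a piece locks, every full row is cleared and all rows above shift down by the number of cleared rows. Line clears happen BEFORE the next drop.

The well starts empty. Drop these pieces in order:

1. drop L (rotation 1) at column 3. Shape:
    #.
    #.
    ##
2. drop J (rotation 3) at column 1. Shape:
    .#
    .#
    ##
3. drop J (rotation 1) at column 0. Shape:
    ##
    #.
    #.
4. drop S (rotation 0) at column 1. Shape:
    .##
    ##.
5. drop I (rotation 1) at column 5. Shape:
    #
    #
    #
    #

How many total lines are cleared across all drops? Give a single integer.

Drop 1: L rot1 at col 3 lands with bottom-row=0; cleared 0 line(s) (total 0); column heights now [0 0 0 3 1 0], max=3
Drop 2: J rot3 at col 1 lands with bottom-row=0; cleared 0 line(s) (total 0); column heights now [0 1 3 3 1 0], max=3
Drop 3: J rot1 at col 0 lands with bottom-row=0; cleared 0 line(s) (total 0); column heights now [3 3 3 3 1 0], max=3
Drop 4: S rot0 at col 1 lands with bottom-row=3; cleared 0 line(s) (total 0); column heights now [3 4 5 5 1 0], max=5
Drop 5: I rot1 at col 5 lands with bottom-row=0; cleared 1 line(s) (total 1); column heights now [2 3 4 4 0 3], max=4

Answer: 1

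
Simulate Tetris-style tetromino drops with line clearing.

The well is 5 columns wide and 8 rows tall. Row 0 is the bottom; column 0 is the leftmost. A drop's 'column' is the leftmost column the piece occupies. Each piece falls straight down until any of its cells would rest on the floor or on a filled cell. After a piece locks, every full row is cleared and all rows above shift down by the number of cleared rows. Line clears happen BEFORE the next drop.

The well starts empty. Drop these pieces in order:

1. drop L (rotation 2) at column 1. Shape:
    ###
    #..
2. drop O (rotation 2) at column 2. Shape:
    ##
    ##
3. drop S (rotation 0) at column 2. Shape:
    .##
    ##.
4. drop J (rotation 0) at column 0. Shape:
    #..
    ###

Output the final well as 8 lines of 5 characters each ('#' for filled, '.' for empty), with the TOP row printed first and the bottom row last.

Drop 1: L rot2 at col 1 lands with bottom-row=0; cleared 0 line(s) (total 0); column heights now [0 2 2 2 0], max=2
Drop 2: O rot2 at col 2 lands with bottom-row=2; cleared 0 line(s) (total 0); column heights now [0 2 4 4 0], max=4
Drop 3: S rot0 at col 2 lands with bottom-row=4; cleared 0 line(s) (total 0); column heights now [0 2 5 6 6], max=6
Drop 4: J rot0 at col 0 lands with bottom-row=5; cleared 1 line(s) (total 1); column heights now [6 2 5 5 0], max=6

Answer: .....
.....
#....
..##.
..##.
..##.
.###.
.#...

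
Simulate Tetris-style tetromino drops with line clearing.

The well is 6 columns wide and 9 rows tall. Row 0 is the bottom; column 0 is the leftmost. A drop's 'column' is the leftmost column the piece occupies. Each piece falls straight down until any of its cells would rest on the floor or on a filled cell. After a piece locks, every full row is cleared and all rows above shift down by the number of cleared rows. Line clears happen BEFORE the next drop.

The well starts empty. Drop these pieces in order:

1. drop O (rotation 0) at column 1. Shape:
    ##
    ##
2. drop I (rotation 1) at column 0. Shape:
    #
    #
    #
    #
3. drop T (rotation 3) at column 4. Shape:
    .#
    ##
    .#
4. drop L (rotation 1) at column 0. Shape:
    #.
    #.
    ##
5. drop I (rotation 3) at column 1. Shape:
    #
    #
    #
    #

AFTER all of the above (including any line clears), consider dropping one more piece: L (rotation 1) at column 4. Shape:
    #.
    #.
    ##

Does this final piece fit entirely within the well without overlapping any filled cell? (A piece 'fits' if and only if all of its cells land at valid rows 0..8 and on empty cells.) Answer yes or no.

Drop 1: O rot0 at col 1 lands with bottom-row=0; cleared 0 line(s) (total 0); column heights now [0 2 2 0 0 0], max=2
Drop 2: I rot1 at col 0 lands with bottom-row=0; cleared 0 line(s) (total 0); column heights now [4 2 2 0 0 0], max=4
Drop 3: T rot3 at col 4 lands with bottom-row=0; cleared 0 line(s) (total 0); column heights now [4 2 2 0 2 3], max=4
Drop 4: L rot1 at col 0 lands with bottom-row=4; cleared 0 line(s) (total 0); column heights now [7 5 2 0 2 3], max=7
Drop 5: I rot3 at col 1 lands with bottom-row=5; cleared 0 line(s) (total 0); column heights now [7 9 2 0 2 3], max=9
Test piece L rot1 at col 4 (width 2): heights before test = [7 9 2 0 2 3]; fits = True

Answer: yes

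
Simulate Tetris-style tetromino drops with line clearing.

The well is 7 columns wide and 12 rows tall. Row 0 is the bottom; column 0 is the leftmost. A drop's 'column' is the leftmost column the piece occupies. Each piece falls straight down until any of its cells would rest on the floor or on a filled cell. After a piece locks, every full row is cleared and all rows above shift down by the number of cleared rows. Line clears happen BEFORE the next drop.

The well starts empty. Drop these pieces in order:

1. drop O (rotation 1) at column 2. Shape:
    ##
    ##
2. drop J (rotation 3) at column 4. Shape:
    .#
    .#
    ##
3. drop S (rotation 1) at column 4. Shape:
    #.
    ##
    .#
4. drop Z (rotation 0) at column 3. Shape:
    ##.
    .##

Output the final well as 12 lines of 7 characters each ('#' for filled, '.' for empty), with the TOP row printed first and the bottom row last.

Drop 1: O rot1 at col 2 lands with bottom-row=0; cleared 0 line(s) (total 0); column heights now [0 0 2 2 0 0 0], max=2
Drop 2: J rot3 at col 4 lands with bottom-row=0; cleared 0 line(s) (total 0); column heights now [0 0 2 2 1 3 0], max=3
Drop 3: S rot1 at col 4 lands with bottom-row=3; cleared 0 line(s) (total 0); column heights now [0 0 2 2 6 5 0], max=6
Drop 4: Z rot0 at col 3 lands with bottom-row=6; cleared 0 line(s) (total 0); column heights now [0 0 2 8 8 7 0], max=8

Answer: .......
.......
.......
.......
...##..
....##.
....#..
....##.
.....#.
.....#.
..##.#.
..####.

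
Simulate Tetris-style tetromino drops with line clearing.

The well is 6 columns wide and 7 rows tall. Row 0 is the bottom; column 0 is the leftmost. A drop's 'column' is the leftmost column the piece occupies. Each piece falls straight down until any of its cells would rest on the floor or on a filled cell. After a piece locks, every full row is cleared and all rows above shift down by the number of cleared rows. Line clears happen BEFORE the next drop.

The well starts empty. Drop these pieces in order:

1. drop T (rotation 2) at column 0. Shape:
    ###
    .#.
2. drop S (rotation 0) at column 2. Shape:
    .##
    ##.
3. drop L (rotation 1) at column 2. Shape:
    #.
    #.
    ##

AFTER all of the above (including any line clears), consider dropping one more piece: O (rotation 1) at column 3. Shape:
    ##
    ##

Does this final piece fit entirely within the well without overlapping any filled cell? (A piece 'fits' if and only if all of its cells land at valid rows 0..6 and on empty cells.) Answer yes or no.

Drop 1: T rot2 at col 0 lands with bottom-row=0; cleared 0 line(s) (total 0); column heights now [2 2 2 0 0 0], max=2
Drop 2: S rot0 at col 2 lands with bottom-row=2; cleared 0 line(s) (total 0); column heights now [2 2 3 4 4 0], max=4
Drop 3: L rot1 at col 2 lands with bottom-row=4; cleared 0 line(s) (total 0); column heights now [2 2 7 5 4 0], max=7
Test piece O rot1 at col 3 (width 2): heights before test = [2 2 7 5 4 0]; fits = True

Answer: yes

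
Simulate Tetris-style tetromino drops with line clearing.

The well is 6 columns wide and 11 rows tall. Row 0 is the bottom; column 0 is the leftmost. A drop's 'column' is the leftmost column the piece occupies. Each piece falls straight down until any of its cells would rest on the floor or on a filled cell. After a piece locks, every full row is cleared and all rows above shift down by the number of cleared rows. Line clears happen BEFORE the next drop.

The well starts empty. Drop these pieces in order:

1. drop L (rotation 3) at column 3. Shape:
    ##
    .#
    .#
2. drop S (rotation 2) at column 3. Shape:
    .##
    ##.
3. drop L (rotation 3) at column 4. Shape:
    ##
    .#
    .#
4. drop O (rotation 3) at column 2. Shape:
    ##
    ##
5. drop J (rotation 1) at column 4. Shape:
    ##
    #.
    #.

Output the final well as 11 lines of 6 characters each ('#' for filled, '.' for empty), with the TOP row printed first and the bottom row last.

Drop 1: L rot3 at col 3 lands with bottom-row=0; cleared 0 line(s) (total 0); column heights now [0 0 0 3 3 0], max=3
Drop 2: S rot2 at col 3 lands with bottom-row=3; cleared 0 line(s) (total 0); column heights now [0 0 0 4 5 5], max=5
Drop 3: L rot3 at col 4 lands with bottom-row=5; cleared 0 line(s) (total 0); column heights now [0 0 0 4 8 8], max=8
Drop 4: O rot3 at col 2 lands with bottom-row=4; cleared 0 line(s) (total 0); column heights now [0 0 6 6 8 8], max=8
Drop 5: J rot1 at col 4 lands with bottom-row=8; cleared 0 line(s) (total 0); column heights now [0 0 6 6 11 11], max=11

Answer: ....##
....#.
....#.
....##
.....#
..##.#
..####
...##.
...##.
....#.
....#.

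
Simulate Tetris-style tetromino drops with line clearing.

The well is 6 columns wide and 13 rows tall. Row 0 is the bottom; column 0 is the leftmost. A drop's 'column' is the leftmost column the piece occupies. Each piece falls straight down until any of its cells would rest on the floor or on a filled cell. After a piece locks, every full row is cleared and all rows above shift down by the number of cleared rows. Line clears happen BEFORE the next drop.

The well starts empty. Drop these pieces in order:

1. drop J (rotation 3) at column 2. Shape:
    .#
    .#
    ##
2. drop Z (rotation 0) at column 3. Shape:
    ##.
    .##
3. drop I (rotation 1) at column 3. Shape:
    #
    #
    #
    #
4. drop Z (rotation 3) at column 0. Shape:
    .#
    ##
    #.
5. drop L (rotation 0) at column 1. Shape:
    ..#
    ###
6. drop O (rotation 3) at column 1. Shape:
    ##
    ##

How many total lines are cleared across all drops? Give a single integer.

Drop 1: J rot3 at col 2 lands with bottom-row=0; cleared 0 line(s) (total 0); column heights now [0 0 1 3 0 0], max=3
Drop 2: Z rot0 at col 3 lands with bottom-row=2; cleared 0 line(s) (total 0); column heights now [0 0 1 4 4 3], max=4
Drop 3: I rot1 at col 3 lands with bottom-row=4; cleared 0 line(s) (total 0); column heights now [0 0 1 8 4 3], max=8
Drop 4: Z rot3 at col 0 lands with bottom-row=0; cleared 0 line(s) (total 0); column heights now [2 3 1 8 4 3], max=8
Drop 5: L rot0 at col 1 lands with bottom-row=8; cleared 0 line(s) (total 0); column heights now [2 9 9 10 4 3], max=10
Drop 6: O rot3 at col 1 lands with bottom-row=9; cleared 0 line(s) (total 0); column heights now [2 11 11 10 4 3], max=11

Answer: 0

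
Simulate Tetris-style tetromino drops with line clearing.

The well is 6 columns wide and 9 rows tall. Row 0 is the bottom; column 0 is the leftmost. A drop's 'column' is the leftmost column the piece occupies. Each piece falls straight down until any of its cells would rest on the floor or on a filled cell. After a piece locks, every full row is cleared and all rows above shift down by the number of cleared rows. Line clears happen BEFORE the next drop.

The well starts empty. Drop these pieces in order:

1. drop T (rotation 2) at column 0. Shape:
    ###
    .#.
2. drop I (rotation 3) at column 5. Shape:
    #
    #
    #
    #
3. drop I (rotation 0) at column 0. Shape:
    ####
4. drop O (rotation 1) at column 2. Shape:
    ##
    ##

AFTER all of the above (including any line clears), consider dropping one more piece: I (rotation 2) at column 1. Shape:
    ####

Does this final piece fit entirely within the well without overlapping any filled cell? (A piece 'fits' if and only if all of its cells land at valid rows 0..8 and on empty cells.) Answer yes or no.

Answer: yes

Derivation:
Drop 1: T rot2 at col 0 lands with bottom-row=0; cleared 0 line(s) (total 0); column heights now [2 2 2 0 0 0], max=2
Drop 2: I rot3 at col 5 lands with bottom-row=0; cleared 0 line(s) (total 0); column heights now [2 2 2 0 0 4], max=4
Drop 3: I rot0 at col 0 lands with bottom-row=2; cleared 0 line(s) (total 0); column heights now [3 3 3 3 0 4], max=4
Drop 4: O rot1 at col 2 lands with bottom-row=3; cleared 0 line(s) (total 0); column heights now [3 3 5 5 0 4], max=5
Test piece I rot2 at col 1 (width 4): heights before test = [3 3 5 5 0 4]; fits = True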